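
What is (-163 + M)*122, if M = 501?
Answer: 41236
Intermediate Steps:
(-163 + M)*122 = (-163 + 501)*122 = 338*122 = 41236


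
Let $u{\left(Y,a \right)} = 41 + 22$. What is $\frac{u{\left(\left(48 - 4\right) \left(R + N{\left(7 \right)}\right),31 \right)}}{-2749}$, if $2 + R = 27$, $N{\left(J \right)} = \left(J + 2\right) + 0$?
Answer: $- \frac{63}{2749} \approx -0.022917$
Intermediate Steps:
$N{\left(J \right)} = 2 + J$ ($N{\left(J \right)} = \left(2 + J\right) + 0 = 2 + J$)
$R = 25$ ($R = -2 + 27 = 25$)
$u{\left(Y,a \right)} = 63$
$\frac{u{\left(\left(48 - 4\right) \left(R + N{\left(7 \right)}\right),31 \right)}}{-2749} = \frac{63}{-2749} = 63 \left(- \frac{1}{2749}\right) = - \frac{63}{2749}$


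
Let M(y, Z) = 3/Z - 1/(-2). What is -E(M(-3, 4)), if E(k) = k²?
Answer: -25/16 ≈ -1.5625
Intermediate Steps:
M(y, Z) = ½ + 3/Z (M(y, Z) = 3/Z - 1*(-½) = 3/Z + ½ = ½ + 3/Z)
-E(M(-3, 4)) = -((½)*(6 + 4)/4)² = -((½)*(¼)*10)² = -(5/4)² = -1*25/16 = -25/16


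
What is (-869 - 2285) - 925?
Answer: -4079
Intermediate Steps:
(-869 - 2285) - 925 = -3154 - 925 = -4079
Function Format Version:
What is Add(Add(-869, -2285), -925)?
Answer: -4079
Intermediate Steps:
Add(Add(-869, -2285), -925) = Add(-3154, -925) = -4079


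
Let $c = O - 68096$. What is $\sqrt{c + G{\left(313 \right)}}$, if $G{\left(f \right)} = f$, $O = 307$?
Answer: $2 i \sqrt{16869} \approx 259.76 i$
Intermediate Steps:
$c = -67789$ ($c = 307 - 68096 = -67789$)
$\sqrt{c + G{\left(313 \right)}} = \sqrt{-67789 + 313} = \sqrt{-67476} = 2 i \sqrt{16869}$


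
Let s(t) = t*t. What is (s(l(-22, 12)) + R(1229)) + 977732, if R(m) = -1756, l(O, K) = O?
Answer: 976460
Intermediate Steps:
s(t) = t²
(s(l(-22, 12)) + R(1229)) + 977732 = ((-22)² - 1756) + 977732 = (484 - 1756) + 977732 = -1272 + 977732 = 976460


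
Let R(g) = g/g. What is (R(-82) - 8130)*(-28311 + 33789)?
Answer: -44530662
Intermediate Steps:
R(g) = 1
(R(-82) - 8130)*(-28311 + 33789) = (1 - 8130)*(-28311 + 33789) = -8129*5478 = -44530662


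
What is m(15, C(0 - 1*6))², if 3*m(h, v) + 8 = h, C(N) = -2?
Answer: 49/9 ≈ 5.4444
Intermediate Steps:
m(h, v) = -8/3 + h/3
m(15, C(0 - 1*6))² = (-8/3 + (⅓)*15)² = (-8/3 + 5)² = (7/3)² = 49/9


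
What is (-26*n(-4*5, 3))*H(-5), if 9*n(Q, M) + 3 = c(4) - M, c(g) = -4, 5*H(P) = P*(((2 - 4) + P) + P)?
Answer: 1040/3 ≈ 346.67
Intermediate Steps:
H(P) = P*(-2 + 2*P)/5 (H(P) = (P*(((2 - 4) + P) + P))/5 = (P*((-2 + P) + P))/5 = (P*(-2 + 2*P))/5 = P*(-2 + 2*P)/5)
n(Q, M) = -7/9 - M/9 (n(Q, M) = -⅓ + (-4 - M)/9 = -⅓ + (-4/9 - M/9) = -7/9 - M/9)
(-26*n(-4*5, 3))*H(-5) = (-26*(-7/9 - ⅑*3))*((⅖)*(-5)*(-1 - 5)) = (-26*(-7/9 - ⅓))*((⅖)*(-5)*(-6)) = -26*(-10/9)*12 = (260/9)*12 = 1040/3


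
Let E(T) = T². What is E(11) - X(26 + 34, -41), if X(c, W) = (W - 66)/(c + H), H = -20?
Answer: 4947/40 ≈ 123.68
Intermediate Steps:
X(c, W) = (-66 + W)/(-20 + c) (X(c, W) = (W - 66)/(c - 20) = (-66 + W)/(-20 + c))
E(11) - X(26 + 34, -41) = 11² - (-66 - 41)/(-20 + (26 + 34)) = 121 - (-107)/(-20 + 60) = 121 - (-107)/40 = 121 - 1*(-107/40) = 121 + 107/40 = 4947/40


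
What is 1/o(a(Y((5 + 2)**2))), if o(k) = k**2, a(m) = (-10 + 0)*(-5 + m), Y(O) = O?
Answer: 1/193600 ≈ 5.1653e-6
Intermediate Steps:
a(m) = 50 - 10*m (a(m) = -10*(-5 + m) = 50 - 10*m)
1/o(a(Y((5 + 2)**2))) = 1/((50 - 10*(5 + 2)**2)**2) = 1/((50 - 10*7**2)**2) = 1/((50 - 10*49)**2) = 1/((50 - 490)**2) = 1/((-440)**2) = 1/193600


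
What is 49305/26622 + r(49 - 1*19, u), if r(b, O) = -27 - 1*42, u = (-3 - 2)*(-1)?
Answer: -595871/8874 ≈ -67.148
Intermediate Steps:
u = 5 (u = -5*(-1) = 5)
r(b, O) = -69 (r(b, O) = -27 - 42 = -69)
49305/26622 + r(49 - 1*19, u) = 49305/26622 - 69 = 49305*(1/26622) - 69 = 16435/8874 - 69 = -595871/8874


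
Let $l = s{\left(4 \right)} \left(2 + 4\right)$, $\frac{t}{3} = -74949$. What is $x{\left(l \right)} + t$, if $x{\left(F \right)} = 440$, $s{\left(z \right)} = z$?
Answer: $-224407$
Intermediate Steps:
$t = -224847$ ($t = 3 \left(-74949\right) = -224847$)
$l = 24$ ($l = 4 \left(2 + 4\right) = 4 \cdot 6 = 24$)
$x{\left(l \right)} + t = 440 - 224847 = -224407$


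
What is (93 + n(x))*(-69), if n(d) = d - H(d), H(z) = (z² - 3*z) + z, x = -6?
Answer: -2691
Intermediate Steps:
H(z) = z² - 2*z
n(d) = d - d*(-2 + d)
(93 + n(x))*(-69) = (93 - 6*(3 - 1*(-6)))*(-69) = (93 - 6*(3 + 6))*(-69) = (93 - 6*9)*(-69) = (93 - 54)*(-69) = 39*(-69) = -2691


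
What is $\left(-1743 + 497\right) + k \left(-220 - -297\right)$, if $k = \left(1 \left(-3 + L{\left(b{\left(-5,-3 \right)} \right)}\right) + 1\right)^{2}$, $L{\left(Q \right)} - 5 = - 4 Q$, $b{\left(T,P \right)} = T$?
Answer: $39487$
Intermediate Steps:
$L{\left(Q \right)} = 5 - 4 Q$
$k = 529$ ($k = \left(1 \left(-3 + \left(5 - -20\right)\right) + 1\right)^{2} = \left(1 \left(-3 + \left(5 + 20\right)\right) + 1\right)^{2} = \left(1 \left(-3 + 25\right) + 1\right)^{2} = \left(1 \cdot 22 + 1\right)^{2} = \left(22 + 1\right)^{2} = 23^{2} = 529$)
$\left(-1743 + 497\right) + k \left(-220 - -297\right) = \left(-1743 + 497\right) + 529 \left(-220 - -297\right) = -1246 + 529 \left(-220 + 297\right) = -1246 + 529 \cdot 77 = -1246 + 40733 = 39487$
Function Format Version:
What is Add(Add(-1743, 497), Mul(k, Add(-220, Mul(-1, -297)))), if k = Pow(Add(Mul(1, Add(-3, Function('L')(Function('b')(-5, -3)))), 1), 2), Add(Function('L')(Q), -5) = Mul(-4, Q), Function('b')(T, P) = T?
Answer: 39487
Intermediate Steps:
Function('L')(Q) = Add(5, Mul(-4, Q))
k = 529 (k = Pow(Add(Mul(1, Add(-3, Add(5, Mul(-4, -5)))), 1), 2) = Pow(Add(Mul(1, Add(-3, Add(5, 20))), 1), 2) = Pow(Add(Mul(1, Add(-3, 25)), 1), 2) = Pow(Add(Mul(1, 22), 1), 2) = Pow(Add(22, 1), 2) = Pow(23, 2) = 529)
Add(Add(-1743, 497), Mul(k, Add(-220, Mul(-1, -297)))) = Add(Add(-1743, 497), Mul(529, Add(-220, Mul(-1, -297)))) = Add(-1246, Mul(529, Add(-220, 297))) = Add(-1246, Mul(529, 77)) = Add(-1246, 40733) = 39487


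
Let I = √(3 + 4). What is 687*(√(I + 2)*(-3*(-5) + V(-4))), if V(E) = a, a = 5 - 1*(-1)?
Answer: 14427*√(2 + √7) ≈ 31096.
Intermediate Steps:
a = 6 (a = 5 + 1 = 6)
V(E) = 6
I = √7 ≈ 2.6458
687*(√(I + 2)*(-3*(-5) + V(-4))) = 687*(√(√7 + 2)*(-3*(-5) + 6)) = 687*(√(2 + √7)*(15 + 6)) = 687*(√(2 + √7)*21) = 687*(21*√(2 + √7)) = 14427*√(2 + √7)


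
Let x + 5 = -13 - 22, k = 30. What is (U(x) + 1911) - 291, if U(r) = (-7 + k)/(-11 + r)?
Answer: 82597/51 ≈ 1619.5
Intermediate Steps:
x = -40 (x = -5 + (-13 - 22) = -5 - 35 = -40)
U(r) = 23/(-11 + r) (U(r) = (-7 + 30)/(-11 + r) = 23/(-11 + r))
(U(x) + 1911) - 291 = (23/(-11 - 40) + 1911) - 291 = (23/(-51) + 1911) - 291 = (23*(-1/51) + 1911) - 291 = (-23/51 + 1911) - 291 = 97438/51 - 291 = 82597/51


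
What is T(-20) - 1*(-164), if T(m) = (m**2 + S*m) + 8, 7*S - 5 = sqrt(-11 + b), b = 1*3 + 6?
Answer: 3904/7 - 20*I*sqrt(2)/7 ≈ 557.71 - 4.0406*I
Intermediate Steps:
b = 9 (b = 3 + 6 = 9)
S = 5/7 + I*sqrt(2)/7 (S = 5/7 + sqrt(-11 + 9)/7 = 5/7 + sqrt(-2)/7 = 5/7 + (I*sqrt(2))/7 = 5/7 + I*sqrt(2)/7 ≈ 0.71429 + 0.20203*I)
T(m) = 8 + m**2 + m*(5/7 + I*sqrt(2)/7) (T(m) = (m**2 + (5/7 + I*sqrt(2)/7)*m) + 8 = (m**2 + m*(5/7 + I*sqrt(2)/7)) + 8 = 8 + m**2 + m*(5/7 + I*sqrt(2)/7))
T(-20) - 1*(-164) = (8 + (-20)**2 + (1/7)*(-20)*(5 + I*sqrt(2))) - 1*(-164) = (8 + 400 + (-100/7 - 20*I*sqrt(2)/7)) + 164 = (2756/7 - 20*I*sqrt(2)/7) + 164 = 3904/7 - 20*I*sqrt(2)/7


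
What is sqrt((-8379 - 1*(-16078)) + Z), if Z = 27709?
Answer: 4*sqrt(2213) ≈ 188.17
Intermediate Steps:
sqrt((-8379 - 1*(-16078)) + Z) = sqrt((-8379 - 1*(-16078)) + 27709) = sqrt((-8379 + 16078) + 27709) = sqrt(7699 + 27709) = sqrt(35408) = 4*sqrt(2213)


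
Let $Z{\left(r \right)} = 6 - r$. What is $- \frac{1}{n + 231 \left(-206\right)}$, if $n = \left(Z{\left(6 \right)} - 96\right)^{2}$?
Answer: $\frac{1}{38370} \approx 2.6062 \cdot 10^{-5}$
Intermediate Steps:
$n = 9216$ ($n = \left(\left(6 - 6\right) - 96\right)^{2} = \left(0 - 96\right)^{2} = \left(-96\right)^{2} = 9216$)
$- \frac{1}{n + 231 \left(-206\right)} = - \frac{1}{9216 + 231 \left(-206\right)} = - \frac{1}{9216 - 47586} = - \frac{1}{-38370} = \left(-1\right) \left(- \frac{1}{38370}\right) = \frac{1}{38370}$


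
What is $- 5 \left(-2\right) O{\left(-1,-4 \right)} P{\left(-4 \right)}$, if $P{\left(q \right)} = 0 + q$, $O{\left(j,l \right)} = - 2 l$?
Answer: $-320$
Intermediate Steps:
$P{\left(q \right)} = q$
$- 5 \left(-2\right) O{\left(-1,-4 \right)} P{\left(-4 \right)} = - 5 \left(-2\right) \left(\left(-2\right) \left(-4\right)\right) \left(-4\right) = - \left(-10\right) 8 \left(-4\right) = \left(-1\right) \left(-80\right) \left(-4\right) = 80 \left(-4\right) = -320$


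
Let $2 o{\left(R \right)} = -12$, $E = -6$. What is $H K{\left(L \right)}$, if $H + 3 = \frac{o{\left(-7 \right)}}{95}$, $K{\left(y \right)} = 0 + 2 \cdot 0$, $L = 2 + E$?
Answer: $0$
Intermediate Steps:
$o{\left(R \right)} = -6$ ($o{\left(R \right)} = \frac{1}{2} \left(-12\right) = -6$)
$L = -4$ ($L = 2 - 6 = -4$)
$K{\left(y \right)} = 0$ ($K{\left(y \right)} = 0 + 0 = 0$)
$H = - \frac{291}{95}$ ($H = -3 - \frac{6}{95} = - \frac{291}{95} \approx -3.0632$)
$H K{\left(L \right)} = \left(- \frac{291}{95}\right) 0 = 0$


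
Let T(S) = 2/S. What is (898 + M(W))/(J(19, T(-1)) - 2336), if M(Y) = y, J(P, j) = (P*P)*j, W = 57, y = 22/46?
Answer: -20665/70334 ≈ -0.29381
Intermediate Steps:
y = 11/23 (y = 22*(1/46) = 11/23 ≈ 0.47826)
J(P, j) = j*P² (J(P, j) = P²*j = j*P²)
M(Y) = 11/23
(898 + M(W))/(J(19, T(-1)) - 2336) = (898 + 11/23)/((2/(-1))*19² - 2336) = 20665/(23*((2*(-1))*361 - 2336)) = 20665/(23*(-2*361 - 2336)) = 20665/(23*(-722 - 2336)) = (20665/23)/(-3058) = (20665/23)*(-1/3058) = -20665/70334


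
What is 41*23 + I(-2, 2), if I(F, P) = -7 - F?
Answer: 938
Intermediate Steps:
41*23 + I(-2, 2) = 41*23 + (-7 - 1*(-2)) = 943 + (-7 + 2) = 943 - 5 = 938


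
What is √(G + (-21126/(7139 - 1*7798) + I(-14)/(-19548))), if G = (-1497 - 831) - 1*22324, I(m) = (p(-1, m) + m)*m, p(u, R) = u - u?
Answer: I*√28372669950955665/1073511 ≈ 156.91*I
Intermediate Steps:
p(u, R) = 0
I(m) = m² (I(m) = (0 + m)*m = m*m = m²)
G = -24652 (G = -2328 - 22324 = -24652)
√(G + (-21126/(7139 - 1*7798) + I(-14)/(-19548))) = √(-24652 + (-21126/(7139 - 1*7798) + (-14)²/(-19548))) = √(-24652 + (-21126/(7139 - 7798) + 196*(-1/19548))) = √(-24652 + (-21126/(-659) - 49/4887)) = √(-24652 + (-21126*(-1/659) - 49/4887)) = √(-24652 + (21126/659 - 49/4887)) = √(-24652 + 103210471/3220533) = √(-79289369045/3220533) = I*√28372669950955665/1073511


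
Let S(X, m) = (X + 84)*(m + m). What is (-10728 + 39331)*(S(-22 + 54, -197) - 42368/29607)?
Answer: -38705599507688/29607 ≈ -1.3073e+9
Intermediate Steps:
S(X, m) = 2*m*(84 + X) (S(X, m) = (84 + X)*(2*m) = 2*m*(84 + X))
(-10728 + 39331)*(S(-22 + 54, -197) - 42368/29607) = (-10728 + 39331)*(2*(-197)*(84 + (-22 + 54)) - 42368/29607) = 28603*(2*(-197)*(84 + 32) - 42368*1/29607) = 28603*(2*(-197)*116 - 42368/29607) = 28603*(-45704 - 42368/29607) = 28603*(-1353200696/29607) = -38705599507688/29607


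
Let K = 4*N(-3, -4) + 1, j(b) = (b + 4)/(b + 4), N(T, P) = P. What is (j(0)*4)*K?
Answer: -60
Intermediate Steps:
j(b) = 1 (j(b) = (4 + b)/(4 + b) = 1)
K = -15 (K = 4*(-4) + 1 = -16 + 1 = -15)
(j(0)*4)*K = (1*4)*(-15) = 4*(-15) = -60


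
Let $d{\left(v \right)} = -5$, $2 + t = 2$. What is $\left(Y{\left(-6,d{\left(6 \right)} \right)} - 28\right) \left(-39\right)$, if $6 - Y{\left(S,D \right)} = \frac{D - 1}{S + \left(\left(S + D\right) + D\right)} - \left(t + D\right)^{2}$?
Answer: $- \frac{1170}{11} \approx -106.36$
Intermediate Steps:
$t = 0$ ($t = -2 + 2 = 0$)
$Y{\left(S,D \right)} = 6 + D^{2} - \frac{-1 + D}{2 D + 2 S}$ ($Y{\left(S,D \right)} = 6 - \left(\frac{D - 1}{S + \left(\left(S + D\right) + D\right)} - \left(0 + D\right)^{2}\right) = 6 - \left(\frac{-1 + D}{S + \left(\left(D + S\right) + D\right)} - D^{2}\right) = 6 - \left(\frac{-1 + D}{S + \left(S + 2 D\right)} - D^{2}\right) = 6 - \left(\frac{-1 + D}{2 D + 2 S} - D^{2}\right) = 6 - \left(- D^{2} + \frac{-1 + D}{2 D + 2 S}\right) = 6 + \left(D^{2} - \frac{-1 + D}{2 D + 2 S}\right) = 6 + D^{2} - \frac{-1 + D}{2 D + 2 S}$)
$\left(Y{\left(-6,d{\left(6 \right)} \right)} - 28\right) \left(-39\right) = \left(\frac{\frac{1}{2} + \left(-5\right)^{3} + 6 \left(-6\right) + \frac{11}{2} \left(-5\right) - 6 \left(-5\right)^{2}}{-5 - 6} - 28\right) \left(-39\right) = \left(\frac{\frac{1}{2} - 125 - 36 - \frac{55}{2} - 150}{-11} - 28\right) \left(-39\right) = \left(- \frac{\frac{1}{2} - 125 - 36 - \frac{55}{2} - 150}{11} - 28\right) \left(-39\right) = \left(\left(- \frac{1}{11}\right) \left(-338\right) - 28\right) \left(-39\right) = \left(\frac{338}{11} - 28\right) \left(-39\right) = \frac{30}{11} \left(-39\right) = - \frac{1170}{11}$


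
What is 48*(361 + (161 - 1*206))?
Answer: 15168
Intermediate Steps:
48*(361 + (161 - 1*206)) = 48*(361 + (161 - 206)) = 48*(361 - 45) = 48*316 = 15168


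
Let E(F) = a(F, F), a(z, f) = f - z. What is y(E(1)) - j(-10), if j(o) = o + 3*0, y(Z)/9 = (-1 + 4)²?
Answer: 91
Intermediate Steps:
E(F) = 0 (E(F) = F - F = 0)
y(Z) = 81 (y(Z) = 9*(-1 + 4)² = 9*3² = 9*9 = 81)
j(o) = o (j(o) = o + 0 = o)
y(E(1)) - j(-10) = 81 - 1*(-10) = 81 + 10 = 91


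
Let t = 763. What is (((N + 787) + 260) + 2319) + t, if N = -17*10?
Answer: 3959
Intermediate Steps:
N = -170
(((N + 787) + 260) + 2319) + t = (((-170 + 787) + 260) + 2319) + 763 = ((617 + 260) + 2319) + 763 = (877 + 2319) + 763 = 3196 + 763 = 3959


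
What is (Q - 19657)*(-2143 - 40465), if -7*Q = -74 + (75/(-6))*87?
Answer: 5813329000/7 ≈ 8.3048e+8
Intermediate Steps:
Q = 2323/14 (Q = -(-74 + (75/(-6))*87)/7 = -(-74 + (75*(-⅙))*87)/7 = -(-74 - 25/2*87)/7 = -(-74 - 2175/2)/7 = -⅐*(-2323/2) = 2323/14 ≈ 165.93)
(Q - 19657)*(-2143 - 40465) = (2323/14 - 19657)*(-2143 - 40465) = -272875/14*(-42608) = 5813329000/7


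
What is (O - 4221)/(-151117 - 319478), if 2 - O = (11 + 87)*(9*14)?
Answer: 16567/470595 ≈ 0.035204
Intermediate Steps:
O = -12346 (O = 2 - (11 + 87)*9*14 = 2 - 98*126 = 2 - 1*12348 = 2 - 12348 = -12346)
(O - 4221)/(-151117 - 319478) = (-12346 - 4221)/(-151117 - 319478) = -16567/(-470595) = -16567*(-1/470595) = 16567/470595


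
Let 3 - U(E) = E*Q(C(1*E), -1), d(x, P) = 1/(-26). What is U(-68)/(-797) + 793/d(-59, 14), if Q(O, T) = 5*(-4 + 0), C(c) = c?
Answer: -16431189/797 ≈ -20616.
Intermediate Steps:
d(x, P) = -1/26
Q(O, T) = -20 (Q(O, T) = 5*(-4) = -20)
U(E) = 3 + 20*E (U(E) = 3 - E*(-20) = 3 - (-20)*E = 3 + 20*E)
U(-68)/(-797) + 793/d(-59, 14) = (3 + 20*(-68))/(-797) + 793/(-1/26) = (3 - 1360)*(-1/797) + 793*(-26) = -1357*(-1/797) - 20618 = 1357/797 - 20618 = -16431189/797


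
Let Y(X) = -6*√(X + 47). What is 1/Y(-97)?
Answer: I*√2/60 ≈ 0.02357*I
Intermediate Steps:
Y(X) = -6*√(47 + X)
1/Y(-97) = 1/(-6*√(47 - 97)) = 1/(-30*I*√2) = I*√2/60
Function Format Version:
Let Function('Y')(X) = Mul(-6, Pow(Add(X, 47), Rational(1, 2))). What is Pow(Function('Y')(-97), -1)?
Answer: Mul(Rational(1, 60), I, Pow(2, Rational(1, 2))) ≈ Mul(0.023570, I)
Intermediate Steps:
Function('Y')(X) = Mul(-6, Pow(Add(47, X), Rational(1, 2)))
Pow(Function('Y')(-97), -1) = Pow(Mul(-6, Pow(Add(47, -97), Rational(1, 2))), -1) = Pow(Mul(-6, Pow(-50, Rational(1, 2))), -1) = Pow(Mul(-6, Mul(5, I, Pow(2, Rational(1, 2)))), -1) = Pow(Mul(-30, I, Pow(2, Rational(1, 2))), -1) = Mul(Rational(1, 60), I, Pow(2, Rational(1, 2)))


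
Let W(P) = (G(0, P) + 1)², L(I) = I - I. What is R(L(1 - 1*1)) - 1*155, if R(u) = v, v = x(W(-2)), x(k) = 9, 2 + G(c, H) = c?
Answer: -146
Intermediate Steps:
G(c, H) = -2 + c
L(I) = 0
W(P) = 1 (W(P) = ((-2 + 0) + 1)² = (-2 + 1)² = (-1)² = 1)
v = 9
R(u) = 9
R(L(1 - 1*1)) - 1*155 = 9 - 1*155 = 9 - 155 = -146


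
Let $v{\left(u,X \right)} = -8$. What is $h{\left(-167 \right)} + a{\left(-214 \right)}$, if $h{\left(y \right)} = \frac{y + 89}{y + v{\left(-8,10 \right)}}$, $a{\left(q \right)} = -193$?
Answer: $- \frac{33697}{175} \approx -192.55$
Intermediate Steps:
$h{\left(y \right)} = \frac{89 + y}{-8 + y}$ ($h{\left(y \right)} = \frac{y + 89}{y - 8} = \frac{89 + y}{-8 + y}$)
$h{\left(-167 \right)} + a{\left(-214 \right)} = \frac{89 - 167}{-8 - 167} - 193 = \frac{1}{-175} \left(-78\right) - 193 = \left(- \frac{1}{175}\right) \left(-78\right) - 193 = \frac{78}{175} - 193 = - \frac{33697}{175}$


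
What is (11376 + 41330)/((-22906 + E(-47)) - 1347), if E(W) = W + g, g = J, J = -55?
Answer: -52706/24355 ≈ -2.1641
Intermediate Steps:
g = -55
E(W) = -55 + W (E(W) = W - 55 = -55 + W)
(11376 + 41330)/((-22906 + E(-47)) - 1347) = (11376 + 41330)/((-22906 + (-55 - 47)) - 1347) = 52706/((-22906 - 102) - 1347) = 52706/(-23008 - 1347) = 52706/(-24355) = 52706*(-1/24355) = -52706/24355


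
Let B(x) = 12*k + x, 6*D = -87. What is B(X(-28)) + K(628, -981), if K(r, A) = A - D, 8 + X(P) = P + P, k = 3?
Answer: -1989/2 ≈ -994.50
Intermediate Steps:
D = -29/2 (D = (⅙)*(-87) = -29/2 ≈ -14.500)
X(P) = -8 + 2*P (X(P) = -8 + (P + P) = -8 + 2*P)
B(x) = 36 + x (B(x) = 12*3 + x = 36 + x)
K(r, A) = 29/2 + A (K(r, A) = A - 1*(-29/2) = A + 29/2 = 29/2 + A)
B(X(-28)) + K(628, -981) = (36 + (-8 + 2*(-28))) + (29/2 - 981) = (36 + (-8 - 56)) - 1933/2 = (36 - 64) - 1933/2 = -28 - 1933/2 = -1989/2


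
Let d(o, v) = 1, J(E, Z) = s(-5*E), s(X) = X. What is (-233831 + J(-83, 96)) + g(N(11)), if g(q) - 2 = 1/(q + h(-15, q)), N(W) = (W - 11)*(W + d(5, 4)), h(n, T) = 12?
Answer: -2800967/12 ≈ -2.3341e+5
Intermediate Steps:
J(E, Z) = -5*E
N(W) = (1 + W)*(-11 + W) (N(W) = (W - 11)*(W + 1) = (-11 + W)*(1 + W) = (1 + W)*(-11 + W))
g(q) = 2 + 1/(12 + q) (g(q) = 2 + 1/(q + 12) = 2 + 1/(12 + q))
(-233831 + J(-83, 96)) + g(N(11)) = (-233831 - 5*(-83)) + (25 + 2*(-11 + 11² - 10*11))/(12 + (-11 + 11² - 10*11)) = (-233831 + 415) + (25 + 2*(-11 + 121 - 110))/(12 + (-11 + 121 - 110)) = -233416 + (25 + 2*0)/(12 + 0) = -233416 + (25 + 0)/12 = -233416 + (1/12)*25 = -233416 + 25/12 = -2800967/12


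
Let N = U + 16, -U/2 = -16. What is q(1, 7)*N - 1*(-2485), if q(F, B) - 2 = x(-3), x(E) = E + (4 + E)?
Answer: 2485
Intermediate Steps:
x(E) = 4 + 2*E
q(F, B) = 0 (q(F, B) = 2 + (4 + 2*(-3)) = 2 + (4 - 6) = 2 - 2 = 0)
U = 32 (U = -2*(-16) = 32)
N = 48 (N = 32 + 16 = 48)
q(1, 7)*N - 1*(-2485) = 0*48 - 1*(-2485) = 0 + 2485 = 2485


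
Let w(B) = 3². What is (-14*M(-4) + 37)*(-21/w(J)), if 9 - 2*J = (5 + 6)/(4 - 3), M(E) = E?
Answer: -217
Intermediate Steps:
J = -1 (J = 9/2 - (5 + 6)/(2*(4 - 3)) = 9/2 - 11/(2*1) = 9/2 - 11/2 = -1)
w(B) = 9
(-14*M(-4) + 37)*(-21/w(J)) = (-14*(-4) + 37)*(-21/9) = (56 + 37)*(-21*⅑) = 93*(-7/3) = -217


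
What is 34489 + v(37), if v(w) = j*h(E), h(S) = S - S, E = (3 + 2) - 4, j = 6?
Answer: 34489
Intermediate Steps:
E = 1 (E = 5 - 4 = 1)
h(S) = 0
v(w) = 0 (v(w) = 6*0 = 0)
34489 + v(37) = 34489 + 0 = 34489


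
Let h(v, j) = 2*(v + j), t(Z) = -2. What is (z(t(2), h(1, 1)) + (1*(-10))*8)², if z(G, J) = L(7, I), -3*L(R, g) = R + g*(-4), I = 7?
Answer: 5329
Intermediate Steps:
h(v, j) = 2*j + 2*v (h(v, j) = 2*(j + v) = 2*j + 2*v)
L(R, g) = -R/3 + 4*g/3 (L(R, g) = -(R + g*(-4))/3 = -(R - 4*g)/3 = -R/3 + 4*g/3)
z(G, J) = 7 (z(G, J) = -⅓*7 + (4/3)*7 = -7/3 + 28/3 = 7)
(z(t(2), h(1, 1)) + (1*(-10))*8)² = (7 + (1*(-10))*8)² = (7 - 10*8)² = (7 - 80)² = (-73)² = 5329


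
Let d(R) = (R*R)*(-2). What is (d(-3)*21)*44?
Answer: -16632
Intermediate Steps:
d(R) = -2*R² (d(R) = R²*(-2) = -2*R²)
(d(-3)*21)*44 = (-2*(-3)²*21)*44 = (-2*9*21)*44 = -18*21*44 = -378*44 = -16632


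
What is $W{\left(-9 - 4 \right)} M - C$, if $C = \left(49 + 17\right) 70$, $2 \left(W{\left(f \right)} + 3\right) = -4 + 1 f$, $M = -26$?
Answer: $-4321$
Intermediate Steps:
$W{\left(f \right)} = -5 + \frac{f}{2}$ ($W{\left(f \right)} = -3 + \frac{-4 + 1 f}{2} = -3 + \frac{-4 + f}{2} = -3 + \left(-2 + \frac{f}{2}\right) = -5 + \frac{f}{2}$)
$C = 4620$ ($C = 66 \cdot 70 = 4620$)
$W{\left(-9 - 4 \right)} M - C = \left(-5 + \frac{-9 - 4}{2}\right) \left(-26\right) - 4620 = \left(-5 + \frac{1}{2} \left(-13\right)\right) \left(-26\right) - 4620 = \left(-5 - \frac{13}{2}\right) \left(-26\right) - 4620 = \left(- \frac{23}{2}\right) \left(-26\right) - 4620 = 299 - 4620 = -4321$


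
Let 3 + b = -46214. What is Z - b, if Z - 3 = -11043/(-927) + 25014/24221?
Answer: 115340241469/2494763 ≈ 46233.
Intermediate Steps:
b = -46217 (b = -3 - 46214 = -46217)
Z = 39779898/2494763 (Z = 3 + (-11043/(-927) + 25014/24221) = 3 + (-11043*(-1/927) + 25014*(1/24221)) = 3 + (1227/103 + 25014/24221) = 3 + 32295609/2494763 = 39779898/2494763 ≈ 15.945)
Z - b = 39779898/2494763 - 1*(-46217) = 39779898/2494763 + 46217 = 115340241469/2494763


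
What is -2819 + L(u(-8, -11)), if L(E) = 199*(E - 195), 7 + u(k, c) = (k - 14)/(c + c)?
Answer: -42818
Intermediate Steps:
u(k, c) = -7 + (-14 + k)/(2*c) (u(k, c) = -7 + (k - 14)/(c + c) = -7 + (-14 + k)/((2*c)) = -7 + (-14 + k)*(1/(2*c)) = -7 + (-14 + k)/(2*c))
L(E) = -38805 + 199*E (L(E) = 199*(-195 + E) = -38805 + 199*E)
-2819 + L(u(-8, -11)) = -2819 + (-38805 + 199*((½)*(-14 - 8 - 14*(-11))/(-11))) = -2819 + (-38805 + 199*((½)*(-1/11)*(-14 - 8 + 154))) = -2819 + (-38805 + 199*((½)*(-1/11)*132)) = -2819 + (-38805 + 199*(-6)) = -2819 + (-38805 - 1194) = -2819 - 39999 = -42818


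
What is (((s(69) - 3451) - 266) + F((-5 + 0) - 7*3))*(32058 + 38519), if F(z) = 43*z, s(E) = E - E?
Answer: -341239795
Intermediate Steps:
s(E) = 0
(((s(69) - 3451) - 266) + F((-5 + 0) - 7*3))*(32058 + 38519) = (((0 - 3451) - 266) + 43*((-5 + 0) - 7*3))*(32058 + 38519) = ((-3451 - 266) + 43*(-5 - 21))*70577 = (-3717 + 43*(-26))*70577 = (-3717 - 1118)*70577 = -4835*70577 = -341239795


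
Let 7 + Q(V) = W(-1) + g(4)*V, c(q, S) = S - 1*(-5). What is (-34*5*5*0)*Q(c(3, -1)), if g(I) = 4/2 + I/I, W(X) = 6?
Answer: 0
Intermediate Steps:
c(q, S) = 5 + S (c(q, S) = S + 5 = 5 + S)
g(I) = 3 (g(I) = 4*(½) + 1 = 2 + 1 = 3)
Q(V) = -1 + 3*V (Q(V) = -7 + (6 + 3*V) = -1 + 3*V)
(-34*5*5*0)*Q(c(3, -1)) = (-34*5*5*0)*(-1 + 3*(5 - 1)) = (-850*0)*(-1 + 3*4) = (-34*0)*(-1 + 12) = 0*11 = 0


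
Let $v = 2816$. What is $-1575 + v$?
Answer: $1241$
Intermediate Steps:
$-1575 + v = -1575 + 2816 = 1241$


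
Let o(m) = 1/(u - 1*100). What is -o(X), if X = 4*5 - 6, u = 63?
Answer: 1/37 ≈ 0.027027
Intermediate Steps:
X = 14 (X = 20 - 6 = 14)
o(m) = -1/37 (o(m) = 1/(63 - 1*100) = 1/(63 - 100) = 1/(-37) = -1/37)
-o(X) = -1*(-1/37) = 1/37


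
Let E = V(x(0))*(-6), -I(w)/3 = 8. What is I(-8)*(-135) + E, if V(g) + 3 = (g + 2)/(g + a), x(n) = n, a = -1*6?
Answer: 3260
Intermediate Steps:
a = -6
I(w) = -24 (I(w) = -3*8 = -24)
V(g) = -3 + (2 + g)/(-6 + g) (V(g) = -3 + (g + 2)/(g - 6) = -3 + (2 + g)/(-6 + g))
E = 20 (E = (2*(10 - 1*0)/(-6 + 0))*(-6) = (2*(10 + 0)/(-6))*(-6) = (2*(-⅙)*10)*(-6) = -10/3*(-6) = 20)
I(-8)*(-135) + E = -24*(-135) + 20 = 3240 + 20 = 3260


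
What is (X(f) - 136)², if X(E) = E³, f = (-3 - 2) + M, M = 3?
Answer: 20736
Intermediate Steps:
f = -2 (f = (-3 - 2) + 3 = -5 + 3 = -2)
(X(f) - 136)² = ((-2)³ - 136)² = (-8 - 136)² = (-144)² = 20736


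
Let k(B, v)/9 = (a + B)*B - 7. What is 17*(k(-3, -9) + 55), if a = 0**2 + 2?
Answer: 323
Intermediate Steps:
a = 2 (a = 0 + 2 = 2)
k(B, v) = -63 + 9*B*(2 + B) (k(B, v) = 9*((2 + B)*B - 7) = 9*(B*(2 + B) - 7) = 9*(-7 + B*(2 + B)) = -63 + 9*B*(2 + B))
17*(k(-3, -9) + 55) = 17*((-63 + 9*(-3)**2 + 18*(-3)) + 55) = 17*((-63 + 9*9 - 54) + 55) = 17*((-63 + 81 - 54) + 55) = 17*(-36 + 55) = 17*19 = 323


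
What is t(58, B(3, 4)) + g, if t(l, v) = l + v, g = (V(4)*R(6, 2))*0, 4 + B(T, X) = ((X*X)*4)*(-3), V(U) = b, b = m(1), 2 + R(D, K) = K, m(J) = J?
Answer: -138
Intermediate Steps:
R(D, K) = -2 + K
b = 1
V(U) = 1
B(T, X) = -4 - 12*X**2 (B(T, X) = -4 + ((X*X)*4)*(-3) = -4 + (X**2*4)*(-3) = -4 + (4*X**2)*(-3) = -4 - 12*X**2)
g = 0 (g = (1*(-2 + 2))*0 = (1*0)*0 = 0*0 = 0)
t(58, B(3, 4)) + g = (58 + (-4 - 12*4**2)) + 0 = (58 + (-4 - 12*16)) + 0 = (58 + (-4 - 192)) + 0 = (58 - 196) + 0 = -138 + 0 = -138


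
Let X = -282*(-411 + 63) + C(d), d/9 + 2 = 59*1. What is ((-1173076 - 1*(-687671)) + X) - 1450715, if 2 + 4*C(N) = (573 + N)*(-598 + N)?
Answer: -1861062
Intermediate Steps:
d = 513 (d = -18 + 9*(59*1) = -18 + 9*59 = -18 + 531 = 513)
C(N) = -½ + (-598 + N)*(573 + N)/4 (C(N) = -½ + ((573 + N)*(-598 + N))/4 = -½ + ((-598 + N)*(573 + N))/4 = -½ + (-598 + N)*(573 + N)/4)
X = 75058 (X = -282*(-411 + 63) + (-85664 - 25/4*513 + (¼)*513²) = -282*(-348) + (-85664 - 12825/4 + (¼)*263169) = 98136 + (-85664 - 12825/4 + 263169/4) = 98136 - 23078 = 75058)
((-1173076 - 1*(-687671)) + X) - 1450715 = ((-1173076 - 1*(-687671)) + 75058) - 1450715 = ((-1173076 + 687671) + 75058) - 1450715 = (-485405 + 75058) - 1450715 = -410347 - 1450715 = -1861062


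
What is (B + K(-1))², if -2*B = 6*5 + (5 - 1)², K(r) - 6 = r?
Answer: 324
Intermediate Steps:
K(r) = 6 + r
B = -23 (B = -(6*5 + (5 - 1)²)/2 = -(30 + 4²)/2 = -(30 + 16)/2 = -½*46 = -23)
(B + K(-1))² = (-23 + (6 - 1))² = (-23 + 5)² = (-18)² = 324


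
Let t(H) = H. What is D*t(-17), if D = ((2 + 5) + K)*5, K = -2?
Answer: -425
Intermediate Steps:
D = 25 (D = ((2 + 5) - 2)*5 = (7 - 2)*5 = 5*5 = 25)
D*t(-17) = 25*(-17) = -425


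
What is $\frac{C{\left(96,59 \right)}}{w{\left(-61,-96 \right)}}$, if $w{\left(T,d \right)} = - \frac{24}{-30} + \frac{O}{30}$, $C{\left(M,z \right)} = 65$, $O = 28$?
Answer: $\frac{75}{2} \approx 37.5$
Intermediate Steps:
$w{\left(T,d \right)} = \frac{26}{15}$ ($w{\left(T,d \right)} = - \frac{24}{-30} + \frac{28}{30} = \left(-24\right) \left(- \frac{1}{30}\right) + 28 \cdot \frac{1}{30} = \frac{4}{5} + \frac{14}{15} = \frac{26}{15}$)
$\frac{C{\left(96,59 \right)}}{w{\left(-61,-96 \right)}} = \frac{65}{\frac{26}{15}} = 65 \cdot \frac{15}{26} = \frac{75}{2}$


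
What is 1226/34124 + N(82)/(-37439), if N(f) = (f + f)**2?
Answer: -435949445/638784218 ≈ -0.68247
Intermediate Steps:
N(f) = 4*f**2 (N(f) = (2*f)**2 = 4*f**2)
1226/34124 + N(82)/(-37439) = 1226/34124 + (4*82**2)/(-37439) = 1226*(1/34124) + (4*6724)*(-1/37439) = 613/17062 + 26896*(-1/37439) = 613/17062 - 26896/37439 = -435949445/638784218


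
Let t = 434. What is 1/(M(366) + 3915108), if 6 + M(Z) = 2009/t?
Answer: 62/242736611 ≈ 2.5542e-7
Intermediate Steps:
M(Z) = -85/62 (M(Z) = -6 + 2009/434 = -6 + 2009*(1/434) = -6 + 287/62 = -85/62)
1/(M(366) + 3915108) = 1/(-85/62 + 3915108) = 1/(242736611/62) = 62/242736611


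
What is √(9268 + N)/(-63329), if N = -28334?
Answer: -I*√19066/63329 ≈ -0.0021804*I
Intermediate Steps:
√(9268 + N)/(-63329) = √(9268 - 28334)/(-63329) = √(-19066)*(-1/63329) = (I*√19066)*(-1/63329) = -I*√19066/63329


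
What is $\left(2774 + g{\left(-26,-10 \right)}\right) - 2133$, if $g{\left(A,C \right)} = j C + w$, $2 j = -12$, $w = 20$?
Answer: $721$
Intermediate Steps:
$j = -6$ ($j = \frac{1}{2} \left(-12\right) = -6$)
$g{\left(A,C \right)} = 20 - 6 C$ ($g{\left(A,C \right)} = - 6 C + 20 = 20 - 6 C$)
$\left(2774 + g{\left(-26,-10 \right)}\right) - 2133 = \left(2774 + \left(20 - -60\right)\right) - 2133 = \left(2774 + \left(20 + 60\right)\right) - 2133 = \left(2774 + 80\right) - 2133 = 2854 - 2133 = 721$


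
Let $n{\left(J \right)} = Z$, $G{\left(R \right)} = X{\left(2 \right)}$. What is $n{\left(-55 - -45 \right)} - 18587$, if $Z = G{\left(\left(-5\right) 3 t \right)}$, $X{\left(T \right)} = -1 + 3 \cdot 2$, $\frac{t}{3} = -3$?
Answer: $-18582$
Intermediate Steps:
$t = -9$ ($t = 3 \left(-3\right) = -9$)
$X{\left(T \right)} = 5$ ($X{\left(T \right)} = -1 + 6 = 5$)
$G{\left(R \right)} = 5$
$Z = 5$
$n{\left(J \right)} = 5$
$n{\left(-55 - -45 \right)} - 18587 = 5 - 18587 = -18582$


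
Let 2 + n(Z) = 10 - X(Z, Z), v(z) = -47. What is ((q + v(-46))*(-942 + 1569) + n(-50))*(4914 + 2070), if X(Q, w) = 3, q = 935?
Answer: 3888558504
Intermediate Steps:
n(Z) = 5 (n(Z) = -2 + (10 - 1*3) = -2 + (10 - 3) = -2 + 7 = 5)
((q + v(-46))*(-942 + 1569) + n(-50))*(4914 + 2070) = ((935 - 47)*(-942 + 1569) + 5)*(4914 + 2070) = (888*627 + 5)*6984 = (556776 + 5)*6984 = 556781*6984 = 3888558504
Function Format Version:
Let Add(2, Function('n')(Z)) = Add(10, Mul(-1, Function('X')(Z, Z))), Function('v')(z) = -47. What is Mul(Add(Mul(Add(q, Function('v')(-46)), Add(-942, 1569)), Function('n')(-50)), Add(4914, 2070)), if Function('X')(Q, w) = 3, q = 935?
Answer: 3888558504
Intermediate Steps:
Function('n')(Z) = 5 (Function('n')(Z) = Add(-2, Add(10, Mul(-1, 3))) = Add(-2, Add(10, -3)) = Add(-2, 7) = 5)
Mul(Add(Mul(Add(q, Function('v')(-46)), Add(-942, 1569)), Function('n')(-50)), Add(4914, 2070)) = Mul(Add(Mul(Add(935, -47), Add(-942, 1569)), 5), Add(4914, 2070)) = Mul(Add(Mul(888, 627), 5), 6984) = Mul(Add(556776, 5), 6984) = Mul(556781, 6984) = 3888558504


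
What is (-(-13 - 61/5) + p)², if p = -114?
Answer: 197136/25 ≈ 7885.4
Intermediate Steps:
(-(-13 - 61/5) + p)² = (-(-13 - 61/5) - 114)² = (-1*(-126/5) - 114)² = (126/5 - 114)² = (-444/5)² = 197136/25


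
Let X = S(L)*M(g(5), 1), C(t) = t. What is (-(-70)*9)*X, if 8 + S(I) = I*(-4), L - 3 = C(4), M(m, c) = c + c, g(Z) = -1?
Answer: -45360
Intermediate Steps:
M(m, c) = 2*c
L = 7 (L = 3 + 4 = 7)
S(I) = -8 - 4*I (S(I) = -8 + I*(-4) = -8 - 4*I)
X = -72 (X = (-8 - 4*7)*(2*1) = (-8 - 28)*2 = -36*2 = -72)
(-(-70)*9)*X = -(-70)*9*(-72) = -14*(-45)*(-72) = 630*(-72) = -45360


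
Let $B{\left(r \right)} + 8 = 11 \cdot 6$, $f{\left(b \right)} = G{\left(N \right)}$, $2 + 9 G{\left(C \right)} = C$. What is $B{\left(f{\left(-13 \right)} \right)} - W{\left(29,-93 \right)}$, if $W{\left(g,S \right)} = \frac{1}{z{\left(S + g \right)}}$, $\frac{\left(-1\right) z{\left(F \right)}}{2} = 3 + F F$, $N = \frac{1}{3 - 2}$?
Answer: $\frac{475485}{8198} \approx 58.0$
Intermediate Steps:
$N = 1$ ($N = 1^{-1} = 1$)
$G{\left(C \right)} = - \frac{2}{9} + \frac{C}{9}$
$f{\left(b \right)} = - \frac{1}{9}$ ($f{\left(b \right)} = - \frac{2}{9} + \frac{1}{9} \cdot 1 = - \frac{2}{9} + \frac{1}{9} = - \frac{1}{9}$)
$B{\left(r \right)} = 58$ ($B{\left(r \right)} = -8 + 11 \cdot 6 = -8 + 66 = 58$)
$z{\left(F \right)} = -6 - 2 F^{2}$ ($z{\left(F \right)} = - 2 \left(3 + F F\right) = - 2 \left(3 + F^{2}\right) = -6 - 2 F^{2}$)
$W{\left(g,S \right)} = \frac{1}{-6 - 2 \left(S + g\right)^{2}}$
$B{\left(f{\left(-13 \right)} \right)} - W{\left(29,-93 \right)} = 58 - - \frac{1}{6 + 2 \left(-93 + 29\right)^{2}} = 58 - - \frac{1}{6 + 2 \left(-64\right)^{2}} = 58 - - \frac{1}{6 + 2 \cdot 4096} = 58 - - \frac{1}{6 + 8192} = 58 - - \frac{1}{8198} = 58 + \frac{1}{8198} = \frac{475485}{8198}$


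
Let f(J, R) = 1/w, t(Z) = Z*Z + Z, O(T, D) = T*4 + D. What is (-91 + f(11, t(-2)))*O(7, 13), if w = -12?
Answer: -44813/12 ≈ -3734.4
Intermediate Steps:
O(T, D) = D + 4*T (O(T, D) = 4*T + D = D + 4*T)
t(Z) = Z + Z² (t(Z) = Z² + Z = Z + Z²)
f(J, R) = -1/12 (f(J, R) = 1/(-12) = -1/12)
(-91 + f(11, t(-2)))*O(7, 13) = (-91 - 1/12)*(13 + 4*7) = -1093*(13 + 28)/12 = -1093/12*41 = -44813/12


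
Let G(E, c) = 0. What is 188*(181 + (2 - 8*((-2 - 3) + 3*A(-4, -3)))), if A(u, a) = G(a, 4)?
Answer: 41924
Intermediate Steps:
A(u, a) = 0
188*(181 + (2 - 8*((-2 - 3) + 3*A(-4, -3)))) = 188*(181 + (2 - 8*((-2 - 3) + 3*0))) = 188*(181 + (2 - 8*(-5 + 0))) = 188*(181 + (2 - 8*(-5))) = 188*(181 + (2 + 40)) = 188*(181 + 42) = 188*223 = 41924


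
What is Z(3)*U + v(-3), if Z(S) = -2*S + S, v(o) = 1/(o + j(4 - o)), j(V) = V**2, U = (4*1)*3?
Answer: -1655/46 ≈ -35.978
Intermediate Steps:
U = 12 (U = 4*3 = 12)
v(o) = 1/(o + (4 - o)**2)
Z(S) = -S
Z(3)*U + v(-3) = -1*3*12 + 1/(-3 + (-4 - 3)**2) = -3*12 + 1/(-3 + (-7)**2) = -36 + 1/(-3 + 49) = -36 + 1/46 = -1655/46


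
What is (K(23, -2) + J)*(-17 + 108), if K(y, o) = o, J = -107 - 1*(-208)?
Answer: 9009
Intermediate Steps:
J = 101 (J = -107 + 208 = 101)
(K(23, -2) + J)*(-17 + 108) = (-2 + 101)*(-17 + 108) = 99*91 = 9009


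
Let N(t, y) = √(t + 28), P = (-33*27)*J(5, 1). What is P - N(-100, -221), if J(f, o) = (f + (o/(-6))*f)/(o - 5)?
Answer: 7425/8 - 6*I*√2 ≈ 928.13 - 8.4853*I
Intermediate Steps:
J(f, o) = (f - f*o/6)/(-5 + o) (J(f, o) = (f + (o*(-⅙))*f)/(-5 + o) = (f + (-o/6)*f)/(-5 + o) = (f - f*o/6)/(-5 + o))
P = 7425/8 (P = (-33*27)*((⅙)*5*(6 - 1*1)/(-5 + 1)) = -297*5*(6 - 1)/(2*(-4)) = -297*5*(-1)*5/(2*4) = -891*(-25/24) = 7425/8 ≈ 928.13)
N(t, y) = √(28 + t)
P - N(-100, -221) = 7425/8 - √(28 - 100) = 7425/8 - √(-72) = 7425/8 - 6*I*√2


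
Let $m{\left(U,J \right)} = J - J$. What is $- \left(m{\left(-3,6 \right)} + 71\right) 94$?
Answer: $-6674$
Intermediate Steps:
$m{\left(U,J \right)} = 0$
$- \left(m{\left(-3,6 \right)} + 71\right) 94 = - \left(0 + 71\right) 94 = - 71 \cdot 94 = \left(-1\right) 6674 = -6674$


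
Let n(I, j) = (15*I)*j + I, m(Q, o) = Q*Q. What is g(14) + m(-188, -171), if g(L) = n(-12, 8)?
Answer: 33892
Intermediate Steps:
m(Q, o) = Q²
n(I, j) = I + 15*I*j (n(I, j) = 15*I*j + I = I + 15*I*j)
g(L) = -1452 (g(L) = -12*(1 + 15*8) = -12*(1 + 120) = -12*121 = -1452)
g(14) + m(-188, -171) = -1452 + (-188)² = -1452 + 35344 = 33892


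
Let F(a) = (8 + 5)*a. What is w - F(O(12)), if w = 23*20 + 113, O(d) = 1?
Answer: 560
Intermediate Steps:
w = 573 (w = 460 + 113 = 573)
F(a) = 13*a
w - F(O(12)) = 573 - 13 = 560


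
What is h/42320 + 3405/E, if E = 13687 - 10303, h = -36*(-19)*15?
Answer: 745081/596712 ≈ 1.2486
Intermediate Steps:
h = 10260 (h = 684*15 = 10260)
E = 3384
h/42320 + 3405/E = 10260/42320 + 3405/3384 = 10260*(1/42320) + 3405*(1/3384) = 513/2116 + 1135/1128 = 745081/596712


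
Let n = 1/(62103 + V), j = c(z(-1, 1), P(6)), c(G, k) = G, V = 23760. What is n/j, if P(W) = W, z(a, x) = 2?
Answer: 1/171726 ≈ 5.8232e-6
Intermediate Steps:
j = 2
n = 1/85863 (n = 1/(62103 + 23760) = 1/85863 ≈ 1.1646e-5)
n/j = (1/85863)/2 = (1/85863)*(½) = 1/171726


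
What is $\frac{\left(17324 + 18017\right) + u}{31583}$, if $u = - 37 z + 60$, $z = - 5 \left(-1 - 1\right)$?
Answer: $\frac{35031}{31583} \approx 1.1092$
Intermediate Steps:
$z = 10$ ($z = \left(-5\right) \left(-2\right) = 10$)
$u = -310$ ($u = \left(-37\right) 10 + 60 = -370 + 60 = -310$)
$\frac{\left(17324 + 18017\right) + u}{31583} = \frac{\left(17324 + 18017\right) - 310}{31583} = \left(35341 - 310\right) \frac{1}{31583} = 35031 \cdot \frac{1}{31583} = \frac{35031}{31583}$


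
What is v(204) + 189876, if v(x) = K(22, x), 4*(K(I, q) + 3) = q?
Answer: 189924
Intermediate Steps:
K(I, q) = -3 + q/4
v(x) = -3 + x/4
v(204) + 189876 = (-3 + (1/4)*204) + 189876 = (-3 + 51) + 189876 = 48 + 189876 = 189924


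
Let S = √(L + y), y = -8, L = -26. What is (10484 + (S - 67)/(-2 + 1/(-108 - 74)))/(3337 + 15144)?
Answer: 3838854/6745565 - 182*I*√34/6745565 ≈ 0.56909 - 0.00015732*I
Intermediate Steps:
S = I*√34 (S = √(-26 - 8) = √(-34) = I*√34 ≈ 5.8309*I)
(10484 + (S - 67)/(-2 + 1/(-108 - 74)))/(3337 + 15144) = (10484 + (I*√34 - 67)/(-2 + 1/(-108 - 74)))/(3337 + 15144) = (10484 + (-67 + I*√34)/(-2 + 1/(-182)))/18481 = (10484 + (-67 + I*√34)/(-2 - 1/182))*(1/18481) = (10484 + (-67 + I*√34)/(-365/182))*(1/18481) = (10484 + (-67 + I*√34)*(-182/365))*(1/18481) = (10484 + (12194/365 - 182*I*√34/365))*(1/18481) = (3838854/365 - 182*I*√34/365)*(1/18481) = 3838854/6745565 - 182*I*√34/6745565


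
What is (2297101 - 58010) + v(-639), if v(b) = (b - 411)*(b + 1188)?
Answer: 1662641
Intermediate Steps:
v(b) = (-411 + b)*(1188 + b)
(2297101 - 58010) + v(-639) = (2297101 - 58010) + (-488268 + (-639)² + 777*(-639)) = 2239091 + (-488268 + 408321 - 496503) = 2239091 - 576450 = 1662641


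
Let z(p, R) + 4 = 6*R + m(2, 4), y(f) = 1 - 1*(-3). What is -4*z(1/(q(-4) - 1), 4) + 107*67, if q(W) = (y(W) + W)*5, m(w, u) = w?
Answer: 7081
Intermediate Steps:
y(f) = 4 (y(f) = 1 + 3 = 4)
q(W) = 20 + 5*W (q(W) = (4 + W)*5 = 20 + 5*W)
z(p, R) = -2 + 6*R (z(p, R) = -4 + (6*R + 2) = -4 + (2 + 6*R) = -2 + 6*R)
-4*z(1/(q(-4) - 1), 4) + 107*67 = -4*(-2 + 6*4) + 107*67 = -4*(-2 + 24) + 7169 = -4*22 + 7169 = -88 + 7169 = 7081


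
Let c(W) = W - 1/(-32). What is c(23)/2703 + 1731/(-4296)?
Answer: -6106601/15482784 ≈ -0.39441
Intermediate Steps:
c(W) = 1/32 + W (c(W) = W - 1*(-1/32) = W + 1/32 = 1/32 + W)
c(23)/2703 + 1731/(-4296) = (1/32 + 23)/2703 + 1731/(-4296) = (737/32)*(1/2703) + 1731*(-1/4296) = 737/86496 - 577/1432 = -6106601/15482784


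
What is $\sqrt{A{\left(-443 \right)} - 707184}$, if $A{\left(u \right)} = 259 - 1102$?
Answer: $i \sqrt{708027} \approx 841.44 i$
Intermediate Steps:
$A{\left(u \right)} = -843$
$\sqrt{A{\left(-443 \right)} - 707184} = \sqrt{-843 - 707184} = \sqrt{-708027} = i \sqrt{708027}$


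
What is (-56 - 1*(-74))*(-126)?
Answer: -2268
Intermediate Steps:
(-56 - 1*(-74))*(-126) = (-56 + 74)*(-126) = 18*(-126) = -2268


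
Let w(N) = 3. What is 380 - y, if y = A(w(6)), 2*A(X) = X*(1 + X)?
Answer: 374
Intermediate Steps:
A(X) = X*(1 + X)/2 (A(X) = (X*(1 + X))/2 = X*(1 + X)/2)
y = 6 (y = (½)*3*(1 + 3) = (½)*3*4 = 6)
380 - y = 380 - 1*6 = 380 - 6 = 374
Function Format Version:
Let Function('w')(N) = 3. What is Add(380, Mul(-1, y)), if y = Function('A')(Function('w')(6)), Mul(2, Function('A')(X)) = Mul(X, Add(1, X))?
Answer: 374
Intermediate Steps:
Function('A')(X) = Mul(Rational(1, 2), X, Add(1, X)) (Function('A')(X) = Mul(Rational(1, 2), Mul(X, Add(1, X))) = Mul(Rational(1, 2), X, Add(1, X)))
y = 6 (y = Mul(Rational(1, 2), 3, Add(1, 3)) = Mul(Rational(1, 2), 3, 4) = 6)
Add(380, Mul(-1, y)) = Add(380, Mul(-1, 6)) = Add(380, -6) = 374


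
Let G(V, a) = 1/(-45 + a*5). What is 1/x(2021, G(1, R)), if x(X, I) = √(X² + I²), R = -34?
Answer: 215*√188803285226/188803285226 ≈ 0.00049480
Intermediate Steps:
G(V, a) = 1/(-45 + 5*a)
x(X, I) = √(I² + X²)
1/x(2021, G(1, R)) = 1/(√((1/(5*(-9 - 34)))² + 2021²)) = 1/(√(((⅕)/(-43))² + 4084441)) = 1/(√(((⅕)*(-1/43))² + 4084441)) = 1/(√((-1/215)² + 4084441)) = 1/(√(1/46225 + 4084441)) = 1/(√(188803285226/46225)) = 1/(√188803285226/215) = 215*√188803285226/188803285226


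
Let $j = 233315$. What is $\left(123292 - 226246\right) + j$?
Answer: $130361$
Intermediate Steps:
$\left(123292 - 226246\right) + j = \left(123292 - 226246\right) + 233315 = -102954 + 233315 = 130361$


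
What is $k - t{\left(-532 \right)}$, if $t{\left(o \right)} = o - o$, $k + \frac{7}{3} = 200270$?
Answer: $\frac{600803}{3} \approx 2.0027 \cdot 10^{5}$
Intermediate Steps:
$k = \frac{600803}{3}$ ($k = - \frac{7}{3} + 200270 = \frac{600803}{3} \approx 2.0027 \cdot 10^{5}$)
$t{\left(o \right)} = 0$
$k - t{\left(-532 \right)} = \frac{600803}{3} - 0 = \frac{600803}{3} + 0 = \frac{600803}{3}$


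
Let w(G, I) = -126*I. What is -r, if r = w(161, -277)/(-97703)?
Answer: 34902/97703 ≈ 0.35723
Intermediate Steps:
r = -34902/97703 (r = -126*(-277)/(-97703) = 34902*(-1/97703) = -34902/97703 ≈ -0.35723)
-r = -1*(-34902/97703) = 34902/97703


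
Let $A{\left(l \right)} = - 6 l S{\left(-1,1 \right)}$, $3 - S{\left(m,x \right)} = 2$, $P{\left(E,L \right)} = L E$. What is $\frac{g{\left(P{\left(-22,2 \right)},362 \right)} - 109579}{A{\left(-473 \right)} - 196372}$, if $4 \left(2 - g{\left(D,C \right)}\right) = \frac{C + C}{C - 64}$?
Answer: $\frac{2968557}{5243012} \approx 0.56619$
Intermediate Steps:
$P{\left(E,L \right)} = E L$
$S{\left(m,x \right)} = 1$ ($S{\left(m,x \right)} = 3 - 2 = 1$)
$A{\left(l \right)} = - 6 l$ ($A{\left(l \right)} = - 6 l 1 = - 6 l$)
$g{\left(D,C \right)} = 2 - \frac{C}{2 \left(-64 + C\right)}$ ($g{\left(D,C \right)} = 2 - \frac{\left(C + C\right) \frac{1}{C - 64}}{4} = 2 - \frac{2 C \frac{1}{-64 + C}}{4} = 2 - \frac{C}{2 \left(-64 + C\right)}$)
$\frac{g{\left(P{\left(-22,2 \right)},362 \right)} - 109579}{A{\left(-473 \right)} - 196372} = \frac{\frac{-256 + 3 \cdot 362}{2 \left(-64 + 362\right)} - 109579}{\left(-6\right) \left(-473\right) - 196372} = \frac{\frac{-256 + 1086}{2 \cdot 298} - 109579}{2838 - 196372} = \frac{\frac{1}{2} \cdot \frac{1}{298} \cdot 830 - 109579}{-193534} = \left(\frac{415}{298} - 109579\right) \left(- \frac{1}{193534}\right) = \left(- \frac{32654127}{298}\right) \left(- \frac{1}{193534}\right) = \frac{2968557}{5243012}$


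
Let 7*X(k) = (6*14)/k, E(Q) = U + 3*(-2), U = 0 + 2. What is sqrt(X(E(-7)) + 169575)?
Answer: 2*sqrt(42393) ≈ 411.79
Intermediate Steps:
U = 2
E(Q) = -4 (E(Q) = 2 + 3*(-2) = 2 - 6 = -4)
X(k) = 12/k (X(k) = ((6*14)/k)/7 = (84/k)/7 = 12/k)
sqrt(X(E(-7)) + 169575) = sqrt(12/(-4) + 169575) = sqrt(12*(-1/4) + 169575) = sqrt(-3 + 169575) = sqrt(169572) = 2*sqrt(42393)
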